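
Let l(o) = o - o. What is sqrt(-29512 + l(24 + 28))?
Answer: 2*I*sqrt(7378) ≈ 171.79*I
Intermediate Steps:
l(o) = 0
sqrt(-29512 + l(24 + 28)) = sqrt(-29512 + 0) = sqrt(-29512) = 2*I*sqrt(7378)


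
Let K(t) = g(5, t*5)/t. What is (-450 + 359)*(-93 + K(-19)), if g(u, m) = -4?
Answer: 160433/19 ≈ 8443.8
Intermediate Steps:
K(t) = -4/t
(-450 + 359)*(-93 + K(-19)) = (-450 + 359)*(-93 - 4/(-19)) = -91*(-93 - 4*(-1/19)) = -91*(-93 + 4/19) = -91*(-1763/19) = 160433/19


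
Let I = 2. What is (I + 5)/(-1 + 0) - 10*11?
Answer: -117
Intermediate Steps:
(I + 5)/(-1 + 0) - 10*11 = (2 + 5)/(-1 + 0) - 10*11 = 7/(-1) - 110 = 7*(-1) - 110 = -7 - 110 = -117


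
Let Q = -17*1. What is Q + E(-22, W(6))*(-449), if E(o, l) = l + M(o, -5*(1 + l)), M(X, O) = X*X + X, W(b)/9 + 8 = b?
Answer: -199373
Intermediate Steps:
W(b) = -72 + 9*b
M(X, O) = X + X² (M(X, O) = X² + X = X + X²)
E(o, l) = l + o*(1 + o)
Q = -17
Q + E(-22, W(6))*(-449) = -17 + ((-72 + 9*6) - 22*(1 - 22))*(-449) = -17 + ((-72 + 54) - 22*(-21))*(-449) = -17 + (-18 + 462)*(-449) = -17 + 444*(-449) = -17 - 199356 = -199373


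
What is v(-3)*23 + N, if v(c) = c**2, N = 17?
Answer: 224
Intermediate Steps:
v(-3)*23 + N = (-3)**2*23 + 17 = 9*23 + 17 = 207 + 17 = 224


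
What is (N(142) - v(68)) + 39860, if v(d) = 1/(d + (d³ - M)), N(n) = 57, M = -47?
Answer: 12555772598/314547 ≈ 39917.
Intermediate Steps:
v(d) = 1/(47 + d + d³) (v(d) = 1/(d + (d³ - 1*(-47))) = 1/(d + (d³ + 47)) = 1/(d + (47 + d³)) = 1/(47 + d + d³))
(N(142) - v(68)) + 39860 = (57 - 1/(47 + 68 + 68³)) + 39860 = (57 - 1/(47 + 68 + 314432)) + 39860 = (57 - 1/314547) + 39860 = 17929178/314547 + 39860 = 12555772598/314547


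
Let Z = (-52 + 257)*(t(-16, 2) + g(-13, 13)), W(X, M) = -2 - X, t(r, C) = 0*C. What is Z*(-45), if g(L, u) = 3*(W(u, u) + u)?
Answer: 55350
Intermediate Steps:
t(r, C) = 0
g(L, u) = -6 (g(L, u) = 3*((-2 - u) + u) = 3*(-2) = -6)
Z = -1230 (Z = (-52 + 257)*(0 - 6) = 205*(-6) = -1230)
Z*(-45) = -1230*(-45) = 55350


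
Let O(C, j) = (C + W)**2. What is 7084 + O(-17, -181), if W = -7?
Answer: 7660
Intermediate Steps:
O(C, j) = (-7 + C)**2 (O(C, j) = (C - 7)**2 = (-7 + C)**2)
7084 + O(-17, -181) = 7084 + (-7 - 17)**2 = 7084 + (-24)**2 = 7084 + 576 = 7660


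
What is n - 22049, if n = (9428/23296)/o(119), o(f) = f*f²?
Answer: -216396956284427/9814366016 ≈ -22049.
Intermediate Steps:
o(f) = f³
n = 2357/9814366016 (n = (9428/23296)/(119³) = (9428*(1/23296))/1685159 = (2357/5824)*(1/1685159) = 2357/9814366016 ≈ 2.4016e-7)
n - 22049 = 2357/9814366016 - 22049 = -216396956284427/9814366016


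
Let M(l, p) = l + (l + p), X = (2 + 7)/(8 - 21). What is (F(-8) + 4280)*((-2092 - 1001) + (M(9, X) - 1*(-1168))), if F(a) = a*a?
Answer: -107731200/13 ≈ -8.2870e+6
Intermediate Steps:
F(a) = a²
X = -9/13 (X = 9/(-13) = 9*(-1/13) = -9/13 ≈ -0.69231)
M(l, p) = p + 2*l
(F(-8) + 4280)*((-2092 - 1001) + (M(9, X) - 1*(-1168))) = ((-8)² + 4280)*((-2092 - 1001) + ((-9/13 + 2*9) - 1*(-1168))) = (64 + 4280)*(-3093 + ((-9/13 + 18) + 1168)) = 4344*(-3093 + (225/13 + 1168)) = 4344*(-3093 + 15409/13) = 4344*(-24800/13) = -107731200/13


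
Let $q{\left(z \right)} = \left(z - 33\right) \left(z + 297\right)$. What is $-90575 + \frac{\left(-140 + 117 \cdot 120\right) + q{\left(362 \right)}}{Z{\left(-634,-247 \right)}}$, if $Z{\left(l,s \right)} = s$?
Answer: $- \frac{1738672}{19} \approx -91509.0$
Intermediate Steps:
$q{\left(z \right)} = \left(-33 + z\right) \left(297 + z\right)$
$-90575 + \frac{\left(-140 + 117 \cdot 120\right) + q{\left(362 \right)}}{Z{\left(-634,-247 \right)}} = -90575 + \frac{\left(-140 + 117 \cdot 120\right) + \left(-9801 + 362^{2} + 264 \cdot 362\right)}{-247} = -90575 + \left(\left(-140 + 14040\right) + \left(-9801 + 131044 + 95568\right)\right) \left(- \frac{1}{247}\right) = -90575 + \left(13900 + 216811\right) \left(- \frac{1}{247}\right) = -90575 + 230711 \left(- \frac{1}{247}\right) = -90575 - \frac{17747}{19} = - \frac{1738672}{19}$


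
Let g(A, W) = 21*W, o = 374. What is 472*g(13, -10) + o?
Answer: -98746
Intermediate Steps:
472*g(13, -10) + o = 472*(21*(-10)) + 374 = 472*(-210) + 374 = -99120 + 374 = -98746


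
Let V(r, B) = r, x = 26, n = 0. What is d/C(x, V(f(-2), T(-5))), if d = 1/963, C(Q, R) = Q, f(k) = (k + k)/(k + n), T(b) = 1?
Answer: 1/25038 ≈ 3.9939e-5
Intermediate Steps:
f(k) = 2 (f(k) = (k + k)/(k + 0) = (2*k)/k = 2)
d = 1/963 ≈ 0.0010384
d/C(x, V(f(-2), T(-5))) = (1/963)/26 = (1/963)*(1/26) = 1/25038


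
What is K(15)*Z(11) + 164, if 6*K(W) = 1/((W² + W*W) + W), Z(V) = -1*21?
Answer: 152513/930 ≈ 163.99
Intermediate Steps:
Z(V) = -21
K(W) = 1/(6*(W + 2*W²)) (K(W) = 1/(6*((W² + W*W) + W)) = 1/(6*((W² + W²) + W)) = 1/(6*(2*W² + W)) = 1/(6*(W + 2*W²)))
K(15)*Z(11) + 164 = ((⅙)/(15*(1 + 2*15)))*(-21) + 164 = ((⅙)*(1/15)/(1 + 30))*(-21) + 164 = ((⅙)*(1/15)/31)*(-21) + 164 = ((⅙)*(1/15)*(1/31))*(-21) + 164 = (1/2790)*(-21) + 164 = -7/930 + 164 = 152513/930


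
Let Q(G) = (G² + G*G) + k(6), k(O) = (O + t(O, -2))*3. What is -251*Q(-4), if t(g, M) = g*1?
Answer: -17068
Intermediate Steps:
t(g, M) = g
k(O) = 6*O (k(O) = (O + O)*3 = (2*O)*3 = 6*O)
Q(G) = 36 + 2*G² (Q(G) = (G² + G*G) + 6*6 = (G² + G²) + 36 = 2*G² + 36 = 36 + 2*G²)
-251*Q(-4) = -251*(36 + 2*(-4)²) = -251*(36 + 2*16) = -251*(36 + 32) = -251*68 = -17068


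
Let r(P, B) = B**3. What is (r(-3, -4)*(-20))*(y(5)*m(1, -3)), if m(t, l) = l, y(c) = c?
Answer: -19200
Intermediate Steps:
(r(-3, -4)*(-20))*(y(5)*m(1, -3)) = ((-4)**3*(-20))*(5*(-3)) = -64*(-20)*(-15) = 1280*(-15) = -19200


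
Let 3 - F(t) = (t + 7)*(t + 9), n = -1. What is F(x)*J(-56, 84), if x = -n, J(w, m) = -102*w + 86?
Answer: -446446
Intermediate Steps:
J(w, m) = 86 - 102*w
x = 1 (x = -1*(-1) = 1)
F(t) = 3 - (7 + t)*(9 + t) (F(t) = 3 - (t + 7)*(t + 9) = 3 - (7 + t)*(9 + t))
F(x)*J(-56, 84) = (-60 - 1*1**2 - 16*1)*(86 - 102*(-56)) = (-60 - 1*1 - 16)*(86 + 5712) = (-60 - 1 - 16)*5798 = -77*5798 = -446446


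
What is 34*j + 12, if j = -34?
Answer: -1144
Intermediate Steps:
34*j + 12 = 34*(-34) + 12 = -1156 + 12 = -1144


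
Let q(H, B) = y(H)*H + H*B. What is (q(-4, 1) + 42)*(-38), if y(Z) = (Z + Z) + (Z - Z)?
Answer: -2660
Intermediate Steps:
y(Z) = 2*Z (y(Z) = 2*Z + 0 = 2*Z)
q(H, B) = 2*H² + B*H (q(H, B) = (2*H)*H + H*B = 2*H² + B*H)
(q(-4, 1) + 42)*(-38) = (-4*(1 + 2*(-4)) + 42)*(-38) = (-4*(1 - 8) + 42)*(-38) = (-4*(-7) + 42)*(-38) = (28 + 42)*(-38) = 70*(-38) = -2660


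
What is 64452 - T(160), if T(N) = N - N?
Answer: 64452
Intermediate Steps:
T(N) = 0
64452 - T(160) = 64452 - 1*0 = 64452 + 0 = 64452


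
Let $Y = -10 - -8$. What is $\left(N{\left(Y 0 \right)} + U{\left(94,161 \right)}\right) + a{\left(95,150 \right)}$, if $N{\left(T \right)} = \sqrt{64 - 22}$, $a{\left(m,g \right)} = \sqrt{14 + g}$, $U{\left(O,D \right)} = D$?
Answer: $161 + \sqrt{42} + 2 \sqrt{41} \approx 180.29$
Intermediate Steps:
$Y = -2$ ($Y = -10 + 8 = -2$)
$N{\left(T \right)} = \sqrt{42}$
$\left(N{\left(Y 0 \right)} + U{\left(94,161 \right)}\right) + a{\left(95,150 \right)} = \left(\sqrt{42} + 161\right) + \sqrt{14 + 150} = \left(161 + \sqrt{42}\right) + \sqrt{164} = \left(161 + \sqrt{42}\right) + 2 \sqrt{41} = 161 + \sqrt{42} + 2 \sqrt{41}$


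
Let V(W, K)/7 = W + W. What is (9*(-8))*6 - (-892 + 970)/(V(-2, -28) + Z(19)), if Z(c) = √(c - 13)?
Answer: -166956/389 + 39*√6/389 ≈ -428.95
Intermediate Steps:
V(W, K) = 14*W (V(W, K) = 7*(W + W) = 7*(2*W) = 14*W)
Z(c) = √(-13 + c)
(9*(-8))*6 - (-892 + 970)/(V(-2, -28) + Z(19)) = (9*(-8))*6 - (-892 + 970)/(14*(-2) + √(-13 + 19)) = -72*6 - 78/(-28 + √6) = -432 - 78/(-28 + √6)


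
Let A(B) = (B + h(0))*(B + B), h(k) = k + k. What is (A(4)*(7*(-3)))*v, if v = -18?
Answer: 12096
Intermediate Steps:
h(k) = 2*k
A(B) = 2*B² (A(B) = (B + 2*0)*(B + B) = (B + 0)*(2*B) = B*(2*B) = 2*B²)
(A(4)*(7*(-3)))*v = ((2*4²)*(7*(-3)))*(-18) = ((2*16)*(-21))*(-18) = (32*(-21))*(-18) = -672*(-18) = 12096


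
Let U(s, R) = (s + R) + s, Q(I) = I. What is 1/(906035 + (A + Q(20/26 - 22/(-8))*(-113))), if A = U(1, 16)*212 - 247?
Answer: 52/47278729 ≈ 1.0999e-6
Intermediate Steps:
U(s, R) = R + 2*s (U(s, R) = (R + s) + s = R + 2*s)
A = 3569 (A = (16 + 2*1)*212 - 247 = (16 + 2)*212 - 247 = 18*212 - 247 = 3816 - 247 = 3569)
1/(906035 + (A + Q(20/26 - 22/(-8))*(-113))) = 1/(906035 + (3569 + (20/26 - 22/(-8))*(-113))) = 1/(906035 + (3569 + (20*(1/26) - 22*(-1/8))*(-113))) = 1/(906035 + (3569 + (10/13 + 11/4)*(-113))) = 1/(906035 + (3569 + (183/52)*(-113))) = 1/(906035 + (3569 - 20679/52)) = 1/(906035 + 164909/52) = 1/(47278729/52) = 52/47278729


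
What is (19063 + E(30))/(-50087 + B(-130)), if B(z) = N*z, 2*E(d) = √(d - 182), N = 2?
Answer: -1733/4577 - I*√38/50347 ≈ -0.37863 - 0.00012244*I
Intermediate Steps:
E(d) = √(-182 + d)/2 (E(d) = √(d - 182)/2 = √(-182 + d)/2)
B(z) = 2*z
(19063 + E(30))/(-50087 + B(-130)) = (19063 + √(-182 + 30)/2)/(-50087 + 2*(-130)) = (19063 + √(-152)/2)/(-50087 - 260) = (19063 + (2*I*√38)/2)/(-50347) = (19063 + I*√38)*(-1/50347) = -1733/4577 - I*√38/50347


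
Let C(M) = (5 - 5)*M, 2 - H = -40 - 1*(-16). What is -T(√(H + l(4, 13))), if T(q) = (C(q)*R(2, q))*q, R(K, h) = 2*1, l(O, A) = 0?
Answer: 0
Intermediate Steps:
H = 26 (H = 2 - (-40 - 1*(-16)) = 2 - (-40 + 16) = 2 - 1*(-24) = 2 + 24 = 26)
C(M) = 0 (C(M) = 0*M = 0)
R(K, h) = 2
T(q) = 0 (T(q) = (0*2)*q = 0*q = 0)
-T(√(H + l(4, 13))) = -1*0 = 0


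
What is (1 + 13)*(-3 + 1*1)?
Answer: -28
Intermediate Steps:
(1 + 13)*(-3 + 1*1) = 14*(-3 + 1) = 14*(-2) = -28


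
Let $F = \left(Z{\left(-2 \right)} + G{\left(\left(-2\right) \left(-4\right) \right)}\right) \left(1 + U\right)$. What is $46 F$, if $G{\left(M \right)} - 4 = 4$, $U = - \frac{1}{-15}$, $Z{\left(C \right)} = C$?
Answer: $\frac{1472}{5} \approx 294.4$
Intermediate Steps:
$U = \frac{1}{15}$ ($U = \left(-1\right) \left(- \frac{1}{15}\right) = \frac{1}{15} \approx 0.066667$)
$G{\left(M \right)} = 8$ ($G{\left(M \right)} = 4 + 4 = 8$)
$F = \frac{32}{5}$ ($F = \left(-2 + 8\right) \left(1 + \frac{1}{15}\right) = 6 \cdot \frac{16}{15} = \frac{32}{5} \approx 6.4$)
$46 F = 46 \cdot \frac{32}{5} = \frac{1472}{5}$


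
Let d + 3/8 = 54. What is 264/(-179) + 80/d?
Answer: 1304/76791 ≈ 0.016981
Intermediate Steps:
d = 429/8 (d = -3/8 + 54 = 429/8 ≈ 53.625)
264/(-179) + 80/d = 264/(-179) + 80/(429/8) = 264*(-1/179) + 80*(8/429) = -264/179 + 640/429 = 1304/76791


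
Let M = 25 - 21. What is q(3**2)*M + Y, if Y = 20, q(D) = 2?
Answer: 28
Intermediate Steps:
M = 4
q(3**2)*M + Y = 2*4 + 20 = 8 + 20 = 28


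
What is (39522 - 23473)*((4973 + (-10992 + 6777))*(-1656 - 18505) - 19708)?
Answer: -245577721554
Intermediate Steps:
(39522 - 23473)*((4973 + (-10992 + 6777))*(-1656 - 18505) - 19708) = 16049*((4973 - 4215)*(-20161) - 19708) = 16049*(758*(-20161) - 19708) = 16049*(-15282038 - 19708) = 16049*(-15301746) = -245577721554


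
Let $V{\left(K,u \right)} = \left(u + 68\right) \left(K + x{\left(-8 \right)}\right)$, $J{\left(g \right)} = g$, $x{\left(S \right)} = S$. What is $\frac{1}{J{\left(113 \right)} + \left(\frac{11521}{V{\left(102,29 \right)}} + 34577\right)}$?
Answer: $\frac{9118}{316314941} \approx 2.8826 \cdot 10^{-5}$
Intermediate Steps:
$V{\left(K,u \right)} = \left(-8 + K\right) \left(68 + u\right)$ ($V{\left(K,u \right)} = \left(u + 68\right) \left(K - 8\right) = \left(68 + u\right) \left(-8 + K\right) = \left(-8 + K\right) \left(68 + u\right)$)
$\frac{1}{J{\left(113 \right)} + \left(\frac{11521}{V{\left(102,29 \right)}} + 34577\right)} = \frac{1}{113 + \left(\frac{11521}{-544 - 232 + 68 \cdot 102 + 102 \cdot 29} + 34577\right)} = \frac{1}{113 + \left(\frac{11521}{-544 - 232 + 6936 + 2958} + 34577\right)} = \frac{1}{113 + \left(\frac{11521}{9118} + 34577\right)} = \frac{1}{113 + \frac{315284607}{9118}} = \frac{1}{\frac{316314941}{9118}} = \frac{9118}{316314941}$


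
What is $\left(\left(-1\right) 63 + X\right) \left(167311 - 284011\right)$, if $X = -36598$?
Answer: $4278338700$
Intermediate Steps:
$\left(\left(-1\right) 63 + X\right) \left(167311 - 284011\right) = \left(\left(-1\right) 63 - 36598\right) \left(167311 - 284011\right) = \left(-63 - 36598\right) \left(-116700\right) = \left(-36661\right) \left(-116700\right) = 4278338700$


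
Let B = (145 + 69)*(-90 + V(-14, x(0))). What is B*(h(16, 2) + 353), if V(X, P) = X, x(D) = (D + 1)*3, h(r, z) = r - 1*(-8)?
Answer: -8390512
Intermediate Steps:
h(r, z) = 8 + r (h(r, z) = r + 8 = 8 + r)
x(D) = 3 + 3*D (x(D) = (1 + D)*3 = 3 + 3*D)
B = -22256 (B = (145 + 69)*(-90 - 14) = 214*(-104) = -22256)
B*(h(16, 2) + 353) = -22256*((8 + 16) + 353) = -22256*(24 + 353) = -22256*377 = -8390512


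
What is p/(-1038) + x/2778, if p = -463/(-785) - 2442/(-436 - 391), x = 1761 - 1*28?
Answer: 96784831741/155999610915 ≈ 0.62042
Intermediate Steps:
x = 1733 (x = 1761 - 28 = 1733)
p = 2299871/649195 (p = -463*(-1/785) - 2442/(-827) = 463/785 - 2442*(-1/827) = 463/785 + 2442/827 = 2299871/649195 ≈ 3.5427)
p/(-1038) + x/2778 = (2299871/649195)/(-1038) + 1733/2778 = (2299871/649195)*(-1/1038) + 1733*(1/2778) = -2299871/673864410 + 1733/2778 = 96784831741/155999610915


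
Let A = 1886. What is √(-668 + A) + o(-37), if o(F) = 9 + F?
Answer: -28 + √1218 ≈ 6.8999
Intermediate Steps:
√(-668 + A) + o(-37) = √(-668 + 1886) + (9 - 37) = √1218 - 28 = -28 + √1218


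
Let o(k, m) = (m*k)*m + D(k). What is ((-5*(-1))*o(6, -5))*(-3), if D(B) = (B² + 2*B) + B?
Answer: -3060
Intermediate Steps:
D(B) = B² + 3*B
o(k, m) = k*m² + k*(3 + k) (o(k, m) = (m*k)*m + k*(3 + k) = (k*m)*m + k*(3 + k) = k*m² + k*(3 + k))
((-5*(-1))*o(6, -5))*(-3) = ((-5*(-1))*(6*(3 + 6 + (-5)²)))*(-3) = (5*(6*(3 + 6 + 25)))*(-3) = (5*(6*34))*(-3) = (5*204)*(-3) = 1020*(-3) = -3060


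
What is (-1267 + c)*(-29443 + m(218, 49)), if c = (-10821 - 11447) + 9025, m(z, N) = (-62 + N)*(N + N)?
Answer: 445703670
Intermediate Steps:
m(z, N) = 2*N*(-62 + N) (m(z, N) = (-62 + N)*(2*N) = 2*N*(-62 + N))
c = -13243 (c = -22268 + 9025 = -13243)
(-1267 + c)*(-29443 + m(218, 49)) = (-1267 - 13243)*(-29443 + 2*49*(-62 + 49)) = -14510*(-29443 + 2*49*(-13)) = -14510*(-29443 - 1274) = -14510*(-30717) = 445703670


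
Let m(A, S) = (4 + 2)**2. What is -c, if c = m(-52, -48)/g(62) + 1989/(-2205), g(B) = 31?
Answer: -1969/7595 ≈ -0.25925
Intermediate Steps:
m(A, S) = 36 (m(A, S) = 6**2 = 36)
c = 1969/7595 (c = 36/31 + 1989/(-2205) = 36*(1/31) + 1989*(-1/2205) = 36/31 - 221/245 = 1969/7595 ≈ 0.25925)
-c = -1*1969/7595 = -1969/7595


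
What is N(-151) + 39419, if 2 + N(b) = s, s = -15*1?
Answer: 39402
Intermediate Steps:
s = -15
N(b) = -17 (N(b) = -2 - 15 = -17)
N(-151) + 39419 = -17 + 39419 = 39402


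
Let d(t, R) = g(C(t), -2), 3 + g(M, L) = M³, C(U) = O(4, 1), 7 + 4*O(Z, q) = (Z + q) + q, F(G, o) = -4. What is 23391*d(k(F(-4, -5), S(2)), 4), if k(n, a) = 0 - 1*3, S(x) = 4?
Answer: -4514463/64 ≈ -70539.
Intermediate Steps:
k(n, a) = -3 (k(n, a) = 0 - 3 = -3)
O(Z, q) = -7/4 + q/2 + Z/4 (O(Z, q) = -7/4 + ((Z + q) + q)/4 = -7/4 + (Z + 2*q)/4 = -7/4 + (q/2 + Z/4) = -7/4 + q/2 + Z/4)
C(U) = -¼ (C(U) = -7/4 + (½)*1 + (¼)*4 = -7/4 + ½ + 1 = -¼)
g(M, L) = -3 + M³
d(t, R) = -193/64 (d(t, R) = -3 + (-¼)³ = -3 - 1/64 = -193/64)
23391*d(k(F(-4, -5), S(2)), 4) = 23391*(-193/64) = -4514463/64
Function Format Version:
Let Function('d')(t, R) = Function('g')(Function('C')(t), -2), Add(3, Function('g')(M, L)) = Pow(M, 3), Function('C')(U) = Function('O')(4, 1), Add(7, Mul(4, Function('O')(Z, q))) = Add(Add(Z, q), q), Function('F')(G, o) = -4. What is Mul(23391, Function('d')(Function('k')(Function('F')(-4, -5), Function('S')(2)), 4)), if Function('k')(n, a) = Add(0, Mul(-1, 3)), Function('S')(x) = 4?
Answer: Rational(-4514463, 64) ≈ -70539.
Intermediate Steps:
Function('k')(n, a) = -3 (Function('k')(n, a) = Add(0, -3) = -3)
Function('O')(Z, q) = Add(Rational(-7, 4), Mul(Rational(1, 2), q), Mul(Rational(1, 4), Z)) (Function('O')(Z, q) = Add(Rational(-7, 4), Mul(Rational(1, 4), Add(Add(Z, q), q))) = Add(Rational(-7, 4), Mul(Rational(1, 4), Add(Z, Mul(2, q)))) = Add(Rational(-7, 4), Add(Mul(Rational(1, 2), q), Mul(Rational(1, 4), Z))) = Add(Rational(-7, 4), Mul(Rational(1, 2), q), Mul(Rational(1, 4), Z)))
Function('C')(U) = Rational(-1, 4) (Function('C')(U) = Add(Rational(-7, 4), Mul(Rational(1, 2), 1), Mul(Rational(1, 4), 4)) = Add(Rational(-7, 4), Rational(1, 2), 1) = Rational(-1, 4))
Function('g')(M, L) = Add(-3, Pow(M, 3))
Function('d')(t, R) = Rational(-193, 64) (Function('d')(t, R) = Add(-3, Pow(Rational(-1, 4), 3)) = Add(-3, Rational(-1, 64)) = Rational(-193, 64))
Mul(23391, Function('d')(Function('k')(Function('F')(-4, -5), Function('S')(2)), 4)) = Mul(23391, Rational(-193, 64)) = Rational(-4514463, 64)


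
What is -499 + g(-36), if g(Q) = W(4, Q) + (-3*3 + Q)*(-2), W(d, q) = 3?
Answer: -406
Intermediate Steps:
g(Q) = 21 - 2*Q (g(Q) = 3 + (-3*3 + Q)*(-2) = 3 + (-9 + Q)*(-2) = 3 + (18 - 2*Q) = 21 - 2*Q)
-499 + g(-36) = -499 + (21 - 2*(-36)) = -499 + (21 + 72) = -499 + 93 = -406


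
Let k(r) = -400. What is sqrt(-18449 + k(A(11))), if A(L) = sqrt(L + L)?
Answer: I*sqrt(18849) ≈ 137.29*I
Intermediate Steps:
A(L) = sqrt(2)*sqrt(L) (A(L) = sqrt(2*L) = sqrt(2)*sqrt(L))
sqrt(-18449 + k(A(11))) = sqrt(-18449 - 400) = sqrt(-18849) = I*sqrt(18849)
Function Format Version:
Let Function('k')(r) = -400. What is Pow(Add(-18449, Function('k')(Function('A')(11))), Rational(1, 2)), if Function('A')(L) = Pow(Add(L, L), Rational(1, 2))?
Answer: Mul(I, Pow(18849, Rational(1, 2))) ≈ Mul(137.29, I)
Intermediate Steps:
Function('A')(L) = Mul(Pow(2, Rational(1, 2)), Pow(L, Rational(1, 2))) (Function('A')(L) = Pow(Mul(2, L), Rational(1, 2)) = Mul(Pow(2, Rational(1, 2)), Pow(L, Rational(1, 2))))
Pow(Add(-18449, Function('k')(Function('A')(11))), Rational(1, 2)) = Pow(Add(-18449, -400), Rational(1, 2)) = Pow(-18849, Rational(1, 2)) = Mul(I, Pow(18849, Rational(1, 2)))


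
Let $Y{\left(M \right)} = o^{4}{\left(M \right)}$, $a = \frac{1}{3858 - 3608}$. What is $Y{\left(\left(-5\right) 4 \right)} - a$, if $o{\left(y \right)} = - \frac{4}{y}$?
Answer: $- \frac{3}{1250} \approx -0.0024$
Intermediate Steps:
$a = \frac{1}{250} \approx 0.004$
$Y{\left(M \right)} = \frac{256}{M^{4}}$ ($Y{\left(M \right)} = \left(- \frac{4}{M}\right)^{4} = \frac{256}{M^{4}}$)
$Y{\left(\left(-5\right) 4 \right)} - a = \frac{256}{160000} - \frac{1}{250} = 256 \cdot \frac{1}{160000} - \frac{1}{250} = \frac{1}{625} - \frac{1}{250} = - \frac{3}{1250}$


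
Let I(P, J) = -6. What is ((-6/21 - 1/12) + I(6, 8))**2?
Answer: 286225/7056 ≈ 40.565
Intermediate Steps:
((-6/21 - 1/12) + I(6, 8))**2 = ((-6/21 - 1/12) - 6)**2 = ((-6*1/21 - 1*1/12) - 6)**2 = ((-2/7 - 1/12) - 6)**2 = (-31/84 - 6)**2 = (-535/84)**2 = 286225/7056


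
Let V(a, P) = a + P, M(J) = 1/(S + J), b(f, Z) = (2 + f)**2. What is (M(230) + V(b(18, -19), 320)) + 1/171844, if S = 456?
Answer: 42438680505/58942492 ≈ 720.00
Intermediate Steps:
M(J) = 1/(456 + J)
V(a, P) = P + a
(M(230) + V(b(18, -19), 320)) + 1/171844 = (1/(456 + 230) + (320 + (2 + 18)**2)) + 1/171844 = (1/686 + (320 + 20**2)) + 1/171844 = (1/686 + (320 + 400)) + 1/171844 = (1/686 + 720) + 1/171844 = 493921/686 + 1/171844 = 42438680505/58942492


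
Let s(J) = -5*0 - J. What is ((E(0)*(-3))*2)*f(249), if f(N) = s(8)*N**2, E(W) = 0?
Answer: 0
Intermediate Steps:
s(J) = -J (s(J) = 0 - J = -J)
f(N) = -8*N**2 (f(N) = (-1*8)*N**2 = -8*N**2)
((E(0)*(-3))*2)*f(249) = ((0*(-3))*2)*(-8*249**2) = (0*2)*(-8*62001) = 0*(-496008) = 0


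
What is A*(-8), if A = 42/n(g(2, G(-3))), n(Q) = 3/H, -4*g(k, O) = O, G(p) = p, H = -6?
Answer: 672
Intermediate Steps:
g(k, O) = -O/4
n(Q) = -1/2 (n(Q) = 3/(-6) = 3*(-1/6) = -1/2)
A = -84 (A = 42/(-1/2) = 42*(-2) = -84)
A*(-8) = -84*(-8) = 672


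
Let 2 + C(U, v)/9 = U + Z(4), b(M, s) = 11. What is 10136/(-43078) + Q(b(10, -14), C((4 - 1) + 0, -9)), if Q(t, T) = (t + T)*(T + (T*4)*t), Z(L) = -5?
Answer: 688496/17 ≈ 40500.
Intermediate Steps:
C(U, v) = -63 + 9*U (C(U, v) = -18 + 9*(U - 5) = -18 + 9*(-5 + U) = -18 + (-45 + 9*U) = -63 + 9*U)
Q(t, T) = (T + t)*(T + 4*T*t) (Q(t, T) = (T + t)*(T + (4*T)*t) = (T + t)*(T + 4*T*t))
10136/(-43078) + Q(b(10, -14), C((4 - 1) + 0, -9)) = 10136/(-43078) + (-63 + 9*((4 - 1) + 0))*((-63 + 9*((4 - 1) + 0)) + 11 + 4*11² + 4*(-63 + 9*((4 - 1) + 0))*11) = 10136*(-1/43078) + (-63 + 9*(3 + 0))*((-63 + 9*(3 + 0)) + 11 + 4*121 + 4*(-63 + 9*(3 + 0))*11) = -4/17 + (-63 + 9*3)*((-63 + 9*3) + 11 + 484 + 4*(-63 + 9*3)*11) = -4/17 + (-63 + 27)*((-63 + 27) + 11 + 484 + 4*(-63 + 27)*11) = -4/17 - 36*(-36 + 11 + 484 + 4*(-36)*11) = -4/17 - 36*(-36 + 11 + 484 - 1584) = -4/17 - 36*(-1125) = -4/17 + 40500 = 688496/17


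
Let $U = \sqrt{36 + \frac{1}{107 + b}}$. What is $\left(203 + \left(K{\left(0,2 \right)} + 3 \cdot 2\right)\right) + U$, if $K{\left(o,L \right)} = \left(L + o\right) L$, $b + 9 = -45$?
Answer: $213 + \frac{\sqrt{101177}}{53} \approx 219.0$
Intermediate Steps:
$b = -54$ ($b = -9 - 45 = -54$)
$K{\left(o,L \right)} = L \left(L + o\right)$
$U = \frac{\sqrt{101177}}{53}$ ($U = \sqrt{36 + \frac{1}{107 - 54}} = \sqrt{36 + \frac{1}{53}} = \sqrt{\frac{1909}{53}} = \frac{\sqrt{101177}}{53} \approx 6.0016$)
$\left(203 + \left(K{\left(0,2 \right)} + 3 \cdot 2\right)\right) + U = \left(203 + \left(2 \left(2 + 0\right) + 3 \cdot 2\right)\right) + \frac{\sqrt{101177}}{53} = \left(203 + \left(2 \cdot 2 + 6\right)\right) + \frac{\sqrt{101177}}{53} = \left(203 + \left(4 + 6\right)\right) + \frac{\sqrt{101177}}{53} = \left(203 + 10\right) + \frac{\sqrt{101177}}{53} = 213 + \frac{\sqrt{101177}}{53}$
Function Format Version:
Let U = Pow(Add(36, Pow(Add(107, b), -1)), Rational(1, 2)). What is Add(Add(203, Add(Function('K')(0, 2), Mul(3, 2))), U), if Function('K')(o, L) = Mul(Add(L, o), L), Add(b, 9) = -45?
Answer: Add(213, Mul(Rational(1, 53), Pow(101177, Rational(1, 2)))) ≈ 219.00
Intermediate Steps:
b = -54 (b = Add(-9, -45) = -54)
Function('K')(o, L) = Mul(L, Add(L, o))
U = Mul(Rational(1, 53), Pow(101177, Rational(1, 2))) (U = Pow(Add(36, Pow(Add(107, -54), -1)), Rational(1, 2)) = Pow(Add(36, Pow(53, -1)), Rational(1, 2)) = Pow(Add(36, Rational(1, 53)), Rational(1, 2)) = Pow(Rational(1909, 53), Rational(1, 2)) = Mul(Rational(1, 53), Pow(101177, Rational(1, 2))) ≈ 6.0016)
Add(Add(203, Add(Function('K')(0, 2), Mul(3, 2))), U) = Add(Add(203, Add(Mul(2, Add(2, 0)), Mul(3, 2))), Mul(Rational(1, 53), Pow(101177, Rational(1, 2)))) = Add(Add(203, Add(Mul(2, 2), 6)), Mul(Rational(1, 53), Pow(101177, Rational(1, 2)))) = Add(Add(203, Add(4, 6)), Mul(Rational(1, 53), Pow(101177, Rational(1, 2)))) = Add(Add(203, 10), Mul(Rational(1, 53), Pow(101177, Rational(1, 2)))) = Add(213, Mul(Rational(1, 53), Pow(101177, Rational(1, 2))))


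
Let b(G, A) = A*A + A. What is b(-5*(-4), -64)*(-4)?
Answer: -16128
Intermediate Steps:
b(G, A) = A + A² (b(G, A) = A² + A = A + A²)
b(-5*(-4), -64)*(-4) = -64*(1 - 64)*(-4) = -64*(-63)*(-4) = 4032*(-4) = -16128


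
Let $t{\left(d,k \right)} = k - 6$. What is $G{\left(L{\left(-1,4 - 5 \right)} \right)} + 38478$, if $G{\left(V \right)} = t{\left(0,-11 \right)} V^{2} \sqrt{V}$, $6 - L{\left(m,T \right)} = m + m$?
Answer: $38478 - 2176 \sqrt{2} \approx 35401.0$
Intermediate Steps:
$L{\left(m,T \right)} = 6 - 2 m$ ($L{\left(m,T \right)} = 6 - \left(m + m\right) = 6 - 2 m$)
$t{\left(d,k \right)} = -6 + k$
$G{\left(V \right)} = - 17 V^{\frac{5}{2}}$ ($G{\left(V \right)} = \left(-6 - 11\right) V^{2} \sqrt{V} = - 17 V^{2} \sqrt{V} = - 17 V^{\frac{5}{2}}$)
$G{\left(L{\left(-1,4 - 5 \right)} \right)} + 38478 = - 17 \left(6 - -2\right)^{\frac{5}{2}} + 38478 = - 17 \left(6 + 2\right)^{\frac{5}{2}} + 38478 = - 17 \cdot 8^{\frac{5}{2}} + 38478 = - 17 \cdot 128 \sqrt{2} + 38478 = - 2176 \sqrt{2} + 38478 = 38478 - 2176 \sqrt{2}$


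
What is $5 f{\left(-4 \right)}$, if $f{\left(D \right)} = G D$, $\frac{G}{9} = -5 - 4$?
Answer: $1620$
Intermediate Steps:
$G = -81$ ($G = 9 \left(-5 - 4\right) = 9 \left(-9\right) = -81$)
$f{\left(D \right)} = - 81 D$
$5 f{\left(-4 \right)} = 5 \left(\left(-81\right) \left(-4\right)\right) = 5 \cdot 324 = 1620$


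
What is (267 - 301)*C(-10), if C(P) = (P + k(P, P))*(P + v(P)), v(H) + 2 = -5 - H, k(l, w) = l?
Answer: -4760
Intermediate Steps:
v(H) = -7 - H (v(H) = -2 + (-5 - H) = -7 - H)
C(P) = -14*P (C(P) = (P + P)*(P + (-7 - P)) = (2*P)*(-7) = -14*P)
(267 - 301)*C(-10) = (267 - 301)*(-14*(-10)) = -34*140 = -4760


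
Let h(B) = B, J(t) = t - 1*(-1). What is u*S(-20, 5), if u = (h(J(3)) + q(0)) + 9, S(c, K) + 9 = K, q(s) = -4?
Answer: -36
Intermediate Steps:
J(t) = 1 + t (J(t) = t + 1 = 1 + t)
S(c, K) = -9 + K
u = 9 (u = ((1 + 3) - 4) + 9 = (4 - 4) + 9 = 0 + 9 = 9)
u*S(-20, 5) = 9*(-9 + 5) = 9*(-4) = -36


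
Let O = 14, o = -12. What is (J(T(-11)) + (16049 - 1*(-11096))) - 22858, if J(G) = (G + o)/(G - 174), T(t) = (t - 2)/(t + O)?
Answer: 2293594/535 ≈ 4287.1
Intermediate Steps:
T(t) = (-2 + t)/(14 + t) (T(t) = (t - 2)/(t + 14) = (-2 + t)/(14 + t))
J(G) = (-12 + G)/(-174 + G) (J(G) = (G - 12)/(G - 174) = (-12 + G)/(-174 + G))
(J(T(-11)) + (16049 - 1*(-11096))) - 22858 = ((-12 + (-2 - 11)/(14 - 11))/(-174 + (-2 - 11)/(14 - 11)) + (16049 - 1*(-11096))) - 22858 = ((-12 - 13/3)/(-174 - 13/3) + (16049 + 11096)) - 22858 = ((-12 + (1/3)*(-13))/(-174 + (1/3)*(-13)) + 27145) - 22858 = ((-12 - 13/3)/(-174 - 13/3) + 27145) - 22858 = (-49/3/(-535/3) + 27145) - 22858 = (-3/535*(-49/3) + 27145) - 22858 = (49/535 + 27145) - 22858 = 14522624/535 - 22858 = 2293594/535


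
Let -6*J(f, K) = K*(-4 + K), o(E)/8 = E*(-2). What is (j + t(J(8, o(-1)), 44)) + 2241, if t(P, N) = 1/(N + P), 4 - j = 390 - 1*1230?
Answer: 37021/12 ≈ 3085.1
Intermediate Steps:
o(E) = -16*E (o(E) = 8*(E*(-2)) = 8*(-2*E) = -16*E)
J(f, K) = -K*(-4 + K)/6
j = 844 (j = 4 - (390 - 1*1230) = 4 - (390 - 1230) = 4 - 1*(-840) = 4 + 840 = 844)
(j + t(J(8, o(-1)), 44)) + 2241 = (844 + 1/(44 + (-16*(-1))*(4 - (-16)*(-1))/6)) + 2241 = (844 + 1/(44 + (1/6)*16*(4 - 1*16))) + 2241 = (844 + 1/(44 + (1/6)*16*(4 - 16))) + 2241 = (844 + 1/(44 + (1/6)*16*(-12))) + 2241 = (844 + 1/(44 - 32)) + 2241 = (844 + 1/12) + 2241 = 10129/12 + 2241 = 37021/12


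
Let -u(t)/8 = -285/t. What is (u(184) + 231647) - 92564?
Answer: 3199194/23 ≈ 1.3910e+5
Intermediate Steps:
u(t) = 2280/t (u(t) = -(-2280)/t = 2280/t)
(u(184) + 231647) - 92564 = (2280/184 + 231647) - 92564 = (2280*(1/184) + 231647) - 92564 = (285/23 + 231647) - 92564 = 5328166/23 - 92564 = 3199194/23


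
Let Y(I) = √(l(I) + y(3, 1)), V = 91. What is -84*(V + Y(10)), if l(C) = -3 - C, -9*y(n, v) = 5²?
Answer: -7644 - 28*I*√142 ≈ -7644.0 - 333.66*I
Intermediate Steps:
y(n, v) = -25/9 (y(n, v) = -⅑*5² = -⅑*25 = -25/9)
Y(I) = √(-52/9 - I) (Y(I) = √((-3 - I) - 25/9) = √(-52/9 - I))
-84*(V + Y(10)) = -84*(91 + √(-52 - 9*10)/3) = -84*(91 + √(-52 - 90)/3) = -84*(91 + √(-142)/3) = -84*(91 + (I*√142)/3) = -84*(91 + I*√142/3) = -7644 - 28*I*√142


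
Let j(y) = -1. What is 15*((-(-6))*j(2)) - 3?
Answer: -93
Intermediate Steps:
15*((-(-6))*j(2)) - 3 = 15*(-(-6)*(-1)) - 3 = 15*(-3*(-2)*(-1)) - 3 = 15*(6*(-1)) - 3 = 15*(-6) - 3 = -90 - 3 = -93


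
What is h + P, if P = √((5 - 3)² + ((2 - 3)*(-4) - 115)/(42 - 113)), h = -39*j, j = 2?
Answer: -78 + √28045/71 ≈ -75.641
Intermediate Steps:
h = -78 (h = -39*2 = -78)
P = √28045/71 (P = √(2² + (-1*(-4) - 115)/(-71)) = √(4 + (4 - 115)*(-1/71)) = √(4 - 111*(-1/71)) = √(4 + 111/71) = √(395/71) = √28045/71 ≈ 2.3587)
h + P = -78 + √28045/71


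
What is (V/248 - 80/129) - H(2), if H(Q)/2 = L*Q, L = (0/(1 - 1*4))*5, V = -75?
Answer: -29515/31992 ≈ -0.92257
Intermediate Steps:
L = 0 (L = (0/(1 - 4))*5 = (0/(-3))*5 = (0*(-⅓))*5 = 0*5 = 0)
H(Q) = 0 (H(Q) = 2*(0*Q) = 2*0 = 0)
(V/248 - 80/129) - H(2) = (-75/248 - 80/129) - 1*0 = (-75*1/248 - 80*1/129) + 0 = (-75/248 - 80/129) + 0 = -29515/31992 + 0 = -29515/31992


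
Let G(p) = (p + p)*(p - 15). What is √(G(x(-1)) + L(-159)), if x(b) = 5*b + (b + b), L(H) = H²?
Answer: √25589 ≈ 159.97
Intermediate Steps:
x(b) = 7*b (x(b) = 5*b + 2*b = 7*b)
G(p) = 2*p*(-15 + p) (G(p) = (2*p)*(-15 + p) = 2*p*(-15 + p))
√(G(x(-1)) + L(-159)) = √(2*(7*(-1))*(-15 + 7*(-1)) + (-159)²) = √(2*(-7)*(-15 - 7) + 25281) = √(2*(-7)*(-22) + 25281) = √(308 + 25281) = √25589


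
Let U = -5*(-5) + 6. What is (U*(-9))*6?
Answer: -1674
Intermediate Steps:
U = 31 (U = 25 + 6 = 31)
(U*(-9))*6 = (31*(-9))*6 = -279*6 = -1674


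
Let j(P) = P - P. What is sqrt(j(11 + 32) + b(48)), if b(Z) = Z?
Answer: 4*sqrt(3) ≈ 6.9282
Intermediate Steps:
j(P) = 0
sqrt(j(11 + 32) + b(48)) = sqrt(0 + 48) = sqrt(48) = 4*sqrt(3)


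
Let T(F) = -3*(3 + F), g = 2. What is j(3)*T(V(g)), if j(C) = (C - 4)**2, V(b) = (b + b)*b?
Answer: -33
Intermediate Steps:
V(b) = 2*b**2 (V(b) = (2*b)*b = 2*b**2)
T(F) = -9 - 3*F
j(C) = (-4 + C)**2
j(3)*T(V(g)) = (-4 + 3)**2*(-9 - 6*2**2) = (-1)**2*(-9 - 6*4) = 1*(-9 - 3*8) = 1*(-9 - 24) = 1*(-33) = -33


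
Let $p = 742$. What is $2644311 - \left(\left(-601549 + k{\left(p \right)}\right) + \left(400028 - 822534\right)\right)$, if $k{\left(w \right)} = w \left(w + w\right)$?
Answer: $2567238$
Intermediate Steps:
$k{\left(w \right)} = 2 w^{2}$ ($k{\left(w \right)} = w 2 w = 2 w^{2}$)
$2644311 - \left(\left(-601549 + k{\left(p \right)}\right) + \left(400028 - 822534\right)\right) = 2644311 - \left(\left(-601549 + 2 \cdot 742^{2}\right) + \left(400028 - 822534\right)\right) = 2644311 - \left(\left(-601549 + 2 \cdot 550564\right) + \left(400028 - 822534\right)\right) = 2644311 - \left(\left(-601549 + 1101128\right) - 422506\right) = 2644311 - \left(499579 - 422506\right) = 2644311 - 77073 = 2567238$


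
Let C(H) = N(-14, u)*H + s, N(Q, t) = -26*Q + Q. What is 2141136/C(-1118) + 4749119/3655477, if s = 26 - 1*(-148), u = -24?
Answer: -2984684741939/714876048551 ≈ -4.1751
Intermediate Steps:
N(Q, t) = -25*Q
s = 174 (s = 26 + 148 = 174)
C(H) = 174 + 350*H (C(H) = (-25*(-14))*H + 174 = 350*H + 174 = 174 + 350*H)
2141136/C(-1118) + 4749119/3655477 = 2141136/(174 + 350*(-1118)) + 4749119/3655477 = 2141136/(174 - 391300) + 4749119*(1/3655477) = 2141136/(-391126) + 4749119/3655477 = 2141136*(-1/391126) + 4749119/3655477 = -1070568/195563 + 4749119/3655477 = -2984684741939/714876048551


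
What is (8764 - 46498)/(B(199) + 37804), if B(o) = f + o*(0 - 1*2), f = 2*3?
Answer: -18867/18706 ≈ -1.0086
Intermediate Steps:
f = 6
B(o) = 6 - 2*o (B(o) = 6 + o*(0 - 1*2) = 6 + o*(0 - 2) = 6 + o*(-2) = 6 - 2*o)
(8764 - 46498)/(B(199) + 37804) = (8764 - 46498)/((6 - 2*199) + 37804) = -37734/((6 - 398) + 37804) = -37734/(-392 + 37804) = -37734/37412 = -37734*1/37412 = -18867/18706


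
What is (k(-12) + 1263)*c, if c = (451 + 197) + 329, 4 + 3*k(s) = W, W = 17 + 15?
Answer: 3729209/3 ≈ 1.2431e+6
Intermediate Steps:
W = 32
k(s) = 28/3 (k(s) = -4/3 + (⅓)*32 = -4/3 + 32/3 = 28/3)
c = 977 (c = 648 + 329 = 977)
(k(-12) + 1263)*c = (28/3 + 1263)*977 = (3817/3)*977 = 3729209/3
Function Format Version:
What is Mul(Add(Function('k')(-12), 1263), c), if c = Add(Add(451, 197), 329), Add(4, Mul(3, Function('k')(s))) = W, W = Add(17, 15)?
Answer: Rational(3729209, 3) ≈ 1.2431e+6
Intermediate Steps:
W = 32
Function('k')(s) = Rational(28, 3) (Function('k')(s) = Add(Rational(-4, 3), Mul(Rational(1, 3), 32)) = Add(Rational(-4, 3), Rational(32, 3)) = Rational(28, 3))
c = 977 (c = Add(648, 329) = 977)
Mul(Add(Function('k')(-12), 1263), c) = Mul(Add(Rational(28, 3), 1263), 977) = Mul(Rational(3817, 3), 977) = Rational(3729209, 3)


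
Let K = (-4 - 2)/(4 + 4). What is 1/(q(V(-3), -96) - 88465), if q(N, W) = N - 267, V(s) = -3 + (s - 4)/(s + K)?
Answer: -15/1330997 ≈ -1.1270e-5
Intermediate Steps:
K = -3/4 (K = -6/8 = -6*1/8 = -3/4 ≈ -0.75000)
V(s) = -3 + (-4 + s)/(-3/4 + s) (V(s) = -3 + (s - 4)/(s - 3/4) = -3 + (-4 + s)/(-3/4 + s))
q(N, W) = -267 + N
1/(q(V(-3), -96) - 88465) = 1/((-267 + (-7 - 8*(-3))/(-3 + 4*(-3))) - 88465) = 1/((-267 + (-7 + 24)/(-3 - 12)) - 88465) = 1/((-267 + 17/(-15)) - 88465) = 1/((-267 - 1/15*17) - 88465) = 1/((-267 - 17/15) - 88465) = 1/(-4022/15 - 88465) = 1/(-1330997/15) = -15/1330997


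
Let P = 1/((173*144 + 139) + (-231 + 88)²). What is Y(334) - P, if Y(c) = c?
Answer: 15196999/45500 ≈ 334.00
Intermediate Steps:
P = 1/45500 (P = 1/((24912 + 139) + (-143)²) = 1/(25051 + 20449) = 1/45500 ≈ 2.1978e-5)
Y(334) - P = 334 - 1*1/45500 = 334 - 1/45500 = 15196999/45500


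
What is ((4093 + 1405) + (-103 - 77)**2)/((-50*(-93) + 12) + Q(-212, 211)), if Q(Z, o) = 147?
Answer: 5414/687 ≈ 7.8806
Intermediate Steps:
((4093 + 1405) + (-103 - 77)**2)/((-50*(-93) + 12) + Q(-212, 211)) = ((4093 + 1405) + (-103 - 77)**2)/((-50*(-93) + 12) + 147) = (5498 + (-180)**2)/((4650 + 12) + 147) = (5498 + 32400)/(4662 + 147) = 37898/4809 = 37898*(1/4809) = 5414/687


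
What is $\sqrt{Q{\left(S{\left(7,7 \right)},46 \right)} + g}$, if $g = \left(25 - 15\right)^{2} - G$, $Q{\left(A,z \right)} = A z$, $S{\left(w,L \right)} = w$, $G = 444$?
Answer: $i \sqrt{22} \approx 4.6904 i$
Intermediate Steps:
$g = -344$ ($g = \left(25 - 15\right)^{2} - 444 = 10^{2} - 444 = 100 - 444 = -344$)
$\sqrt{Q{\left(S{\left(7,7 \right)},46 \right)} + g} = \sqrt{7 \cdot 46 - 344} = \sqrt{322 - 344} = \sqrt{-22} = i \sqrt{22}$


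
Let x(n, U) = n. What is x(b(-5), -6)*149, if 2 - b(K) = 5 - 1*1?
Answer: -298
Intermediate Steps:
b(K) = -2 (b(K) = 2 - (5 - 1*1) = 2 - (5 - 1) = 2 - 1*4 = 2 - 4 = -2)
x(b(-5), -6)*149 = -2*149 = -298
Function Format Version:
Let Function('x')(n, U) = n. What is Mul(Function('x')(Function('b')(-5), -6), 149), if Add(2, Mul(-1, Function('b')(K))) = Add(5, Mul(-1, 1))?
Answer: -298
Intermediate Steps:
Function('b')(K) = -2 (Function('b')(K) = Add(2, Mul(-1, Add(5, Mul(-1, 1)))) = Add(2, Mul(-1, Add(5, -1))) = Add(2, Mul(-1, 4)) = Add(2, -4) = -2)
Mul(Function('x')(Function('b')(-5), -6), 149) = Mul(-2, 149) = -298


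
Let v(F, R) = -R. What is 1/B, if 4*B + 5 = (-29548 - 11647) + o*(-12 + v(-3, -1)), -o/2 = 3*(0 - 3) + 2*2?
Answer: -2/20655 ≈ -9.6829e-5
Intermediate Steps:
o = 10 (o = -2*(3*(0 - 3) + 2*2) = -2*(3*(-3) + 4) = -2*(-9 + 4) = -2*(-5) = 10)
B = -20655/2 (B = -5/4 + ((-29548 - 11647) + 10*(-12 - 1*(-1)))/4 = -5/4 + (-41195 + 10*(-12 + 1))/4 = -5/4 + (-41195 + 10*(-11))/4 = -5/4 + (-41195 - 110)/4 = -5/4 + (¼)*(-41305) = -5/4 - 41305/4 = -20655/2 ≈ -10328.)
1/B = 1/(-20655/2) = -2/20655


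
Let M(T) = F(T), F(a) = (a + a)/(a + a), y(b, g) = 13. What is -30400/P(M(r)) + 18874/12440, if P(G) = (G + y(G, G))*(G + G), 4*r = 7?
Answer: -47205941/43540 ≈ -1084.2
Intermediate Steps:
r = 7/4 (r = (1/4)*7 = 7/4 ≈ 1.7500)
F(a) = 1 (F(a) = (2*a)/((2*a)) = (2*a)*(1/(2*a)) = 1)
M(T) = 1
P(G) = 2*G*(13 + G) (P(G) = (G + 13)*(G + G) = (13 + G)*(2*G) = 2*G*(13 + G))
-30400/P(M(r)) + 18874/12440 = -30400*1/(2*(13 + 1)) + 18874/12440 = -30400/(2*1*14) + 18874*(1/12440) = -30400/28 + 9437/6220 = -30400*1/28 + 9437/6220 = -7600/7 + 9437/6220 = -47205941/43540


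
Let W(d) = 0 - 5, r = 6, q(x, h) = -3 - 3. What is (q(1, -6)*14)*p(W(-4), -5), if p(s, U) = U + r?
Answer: -84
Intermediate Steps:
q(x, h) = -6
W(d) = -5
p(s, U) = 6 + U (p(s, U) = U + 6 = 6 + U)
(q(1, -6)*14)*p(W(-4), -5) = (-6*14)*(6 - 5) = -84*1 = -84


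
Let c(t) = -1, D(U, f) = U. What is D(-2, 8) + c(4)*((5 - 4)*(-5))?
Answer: 3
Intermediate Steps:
D(-2, 8) + c(4)*((5 - 4)*(-5)) = -2 - (5 - 4)*(-5) = -2 - (-5) = -2 - 1*(-5) = -2 + 5 = 3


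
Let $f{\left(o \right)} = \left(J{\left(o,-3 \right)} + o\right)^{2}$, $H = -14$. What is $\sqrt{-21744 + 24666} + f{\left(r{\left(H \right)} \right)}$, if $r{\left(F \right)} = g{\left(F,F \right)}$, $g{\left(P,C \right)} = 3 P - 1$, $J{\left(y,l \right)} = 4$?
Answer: $1521 + \sqrt{2922} \approx 1575.1$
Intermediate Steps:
$g{\left(P,C \right)} = -1 + 3 P$
$r{\left(F \right)} = -1 + 3 F$
$f{\left(o \right)} = \left(4 + o\right)^{2}$
$\sqrt{-21744 + 24666} + f{\left(r{\left(H \right)} \right)} = \sqrt{-21744 + 24666} + \left(4 + \left(-1 + 3 \left(-14\right)\right)\right)^{2} = \sqrt{2922} + \left(4 - 43\right)^{2} = \sqrt{2922} + \left(-39\right)^{2} = \sqrt{2922} + 1521 = 1521 + \sqrt{2922}$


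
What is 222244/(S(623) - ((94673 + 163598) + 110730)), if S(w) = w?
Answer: -111122/184189 ≈ -0.60330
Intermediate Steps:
222244/(S(623) - ((94673 + 163598) + 110730)) = 222244/(623 - ((94673 + 163598) + 110730)) = 222244/(623 - (258271 + 110730)) = 222244/(623 - 1*369001) = 222244/(623 - 369001) = 222244/(-368378) = 222244*(-1/368378) = -111122/184189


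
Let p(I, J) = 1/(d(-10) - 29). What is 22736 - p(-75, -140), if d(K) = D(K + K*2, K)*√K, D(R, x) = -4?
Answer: 22758765/1001 - 4*I*√10/1001 ≈ 22736.0 - 0.012636*I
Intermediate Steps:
d(K) = -4*√K
p(I, J) = 1/(-29 - 4*I*√10) (p(I, J) = 1/(-4*I*√10 - 29) = 1/(-29 - 4*I*√10))
22736 - p(-75, -140) = 22736 - I/(-29*I + 4*√10)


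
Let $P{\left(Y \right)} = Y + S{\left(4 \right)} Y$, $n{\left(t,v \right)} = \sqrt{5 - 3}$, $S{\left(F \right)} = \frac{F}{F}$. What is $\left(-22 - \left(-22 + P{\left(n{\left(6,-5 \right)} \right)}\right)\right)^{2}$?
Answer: $8$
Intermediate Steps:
$S{\left(F \right)} = 1$
$n{\left(t,v \right)} = \sqrt{2}$
$P{\left(Y \right)} = 2 Y$ ($P{\left(Y \right)} = Y + 1 Y = Y + Y = 2 Y$)
$\left(-22 - \left(-22 + P{\left(n{\left(6,-5 \right)} \right)}\right)\right)^{2} = \left(-22 + \left(22 - 2 \sqrt{2}\right)\right)^{2} = \left(- 2 \sqrt{2}\right)^{2} = 8$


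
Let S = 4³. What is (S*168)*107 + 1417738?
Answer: 2568202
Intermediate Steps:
S = 64
(S*168)*107 + 1417738 = (64*168)*107 + 1417738 = 10752*107 + 1417738 = 1150464 + 1417738 = 2568202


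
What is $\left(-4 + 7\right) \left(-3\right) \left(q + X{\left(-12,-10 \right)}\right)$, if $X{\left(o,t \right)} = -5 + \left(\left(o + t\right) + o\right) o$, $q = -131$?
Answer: $-2448$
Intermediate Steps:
$X{\left(o,t \right)} = -5 + o \left(t + 2 o\right)$ ($X{\left(o,t \right)} = -5 + \left(t + 2 o\right) o = -5 + o \left(t + 2 o\right)$)
$\left(-4 + 7\right) \left(-3\right) \left(q + X{\left(-12,-10 \right)}\right) = \left(-4 + 7\right) \left(-3\right) \left(-131 - \left(-115 - 288\right)\right) = 3 \left(-3\right) \left(-131 + \left(-5 + 2 \cdot 144 + 120\right)\right) = - 9 \left(-131 + \left(-5 + 288 + 120\right)\right) = - 9 \left(-131 + 403\right) = \left(-9\right) 272 = -2448$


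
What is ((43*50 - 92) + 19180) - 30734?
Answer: -9496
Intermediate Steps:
((43*50 - 92) + 19180) - 30734 = ((2150 - 92) + 19180) - 30734 = (2058 + 19180) - 30734 = 21238 - 30734 = -9496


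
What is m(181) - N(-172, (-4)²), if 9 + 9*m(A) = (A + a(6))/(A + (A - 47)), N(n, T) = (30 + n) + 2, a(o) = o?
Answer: 394252/2835 ≈ 139.07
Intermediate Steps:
N(n, T) = 32 + n
m(A) = -1 + (6 + A)/(9*(-47 + 2*A)) (m(A) = -1 + ((A + 6)/(A + (A - 47)))/9 = -1 + ((6 + A)/(A + (-47 + A)))/9 = -1 + ((6 + A)/(-47 + 2*A))/9 = -1 + (6 + A)/(9*(-47 + 2*A)))
m(181) - N(-172, (-4)²) = (429 - 17*181)/(9*(-47 + 2*181)) - (32 - 172) = (429 - 3077)/(9*(-47 + 362)) - 1*(-140) = (⅑)*(-2648)/315 + 140 = (⅑)*(1/315)*(-2648) + 140 = -2648/2835 + 140 = 394252/2835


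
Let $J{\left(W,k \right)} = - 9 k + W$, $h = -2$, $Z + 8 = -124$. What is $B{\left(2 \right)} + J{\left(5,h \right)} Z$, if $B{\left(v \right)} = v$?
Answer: $-3034$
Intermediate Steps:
$Z = -132$ ($Z = -8 - 124 = -132$)
$J{\left(W,k \right)} = W - 9 k$
$B{\left(2 \right)} + J{\left(5,h \right)} Z = 2 + \left(5 - -18\right) \left(-132\right) = 2 + \left(5 + 18\right) \left(-132\right) = 2 + 23 \left(-132\right) = 2 - 3036 = -3034$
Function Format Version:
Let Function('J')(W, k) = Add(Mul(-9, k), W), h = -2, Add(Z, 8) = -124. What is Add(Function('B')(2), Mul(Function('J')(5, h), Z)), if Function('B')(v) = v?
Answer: -3034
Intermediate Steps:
Z = -132 (Z = Add(-8, -124) = -132)
Function('J')(W, k) = Add(W, Mul(-9, k))
Add(Function('B')(2), Mul(Function('J')(5, h), Z)) = Add(2, Mul(Add(5, Mul(-9, -2)), -132)) = Add(2, Mul(Add(5, 18), -132)) = Add(2, Mul(23, -132)) = Add(2, -3036) = -3034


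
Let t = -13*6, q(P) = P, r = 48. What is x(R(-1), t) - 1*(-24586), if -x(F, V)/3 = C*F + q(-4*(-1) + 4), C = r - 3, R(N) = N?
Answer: 24697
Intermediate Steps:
C = 45 (C = 48 - 3 = 45)
t = -78
x(F, V) = -24 - 135*F (x(F, V) = -3*(45*F + (-4*(-1) + 4)) = -3*(45*F + (4 + 4)) = -3*(45*F + 8) = -3*(8 + 45*F) = -24 - 135*F)
x(R(-1), t) - 1*(-24586) = (-24 - 135*(-1)) - 1*(-24586) = (-24 + 135) + 24586 = 111 + 24586 = 24697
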